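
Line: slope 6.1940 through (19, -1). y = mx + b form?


y + 1 = 6.1940(x - 19)
y = 6.1940x - 1 - 6.1940*19
y = 6.1940x - 118.6860

y = 6.1940x - 118.6860


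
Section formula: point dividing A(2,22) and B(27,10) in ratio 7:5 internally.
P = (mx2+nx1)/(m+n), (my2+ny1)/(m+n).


Px = (7*27 + 5*2)/12 = 199/12 = 16.5833
Py = (7*10 + 5*22)/12 = 180/12 = 15.0000

P = (16.5833, 15.0000)


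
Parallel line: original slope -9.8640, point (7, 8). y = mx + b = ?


Parallel lines have equal slopes.
m2 = -9.8640
b2 = 8 + 9.8640*7 = 77.0480

y = -9.8640x + 77.0480


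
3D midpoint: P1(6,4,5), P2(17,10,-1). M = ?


Mx = (6+17)/2 = 11.5000
My = (4+10)/2 = 7.0000
Mz = (5- 1)/2 = 2.0000

M = (11.5000, 7.0000, 2.0000)


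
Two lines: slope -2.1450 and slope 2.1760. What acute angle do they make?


m1-m2 = -4.321
1+m1*m2 = -3.66752
tan(theta) = |-4.321/(-3.66752)| = 1.178180
theta = arctan(|-4.321/(-3.66752)|) = 49.6765 degrees (acute angle)

49.6765 degrees


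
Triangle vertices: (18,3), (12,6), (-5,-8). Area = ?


18*(6+ 8) = 252
12*(-8-3) = -132
-5*(3-6) = 15
sum = 135
Area = |135|/2 = 67.5000

67.5000 sq units


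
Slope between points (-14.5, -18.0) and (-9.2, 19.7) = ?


dy = 19.7 + 18.0 = 37.7
dx = -9.2 + 14.5 = 5.3
m = 37.7/5.3 = 7.1132

m = 7.1132


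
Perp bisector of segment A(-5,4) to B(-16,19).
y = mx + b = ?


Midpoint = (-10.5, 11.5)
Slope of AB = dy/dx = 15/(-11) = -1.3636
Perp slope = -dx/dy = 11/15 = 0.7333
b = My - (perp slope)*Mx = 11.5 + (-11*(-10.5))/15 = 11.5 + 7.7000 = 19.2000

y = 0.7333x + 19.2000


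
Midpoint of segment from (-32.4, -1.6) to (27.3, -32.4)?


Mx = (-32.4 + 27.3)/2 = -5.1/2 = -2.5500
My = (-1.6 - 32.4)/2 = -34.0/2 = -17.0000

(-2.5500, -17.0000)


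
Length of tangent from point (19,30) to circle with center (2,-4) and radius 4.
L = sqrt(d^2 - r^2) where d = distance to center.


d = sqrt((19-2)^2 + (30+ 4)^2) = sqrt(289+1156) = 38.0132
L = sqrt(1445.0000 - 16) = sqrt(1429.0000) = 37.8021

37.8021


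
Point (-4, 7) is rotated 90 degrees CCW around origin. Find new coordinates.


cos(90) = 0, sin(90) = 1
x' = -4*0 - 7*1 = -7
y' = -4*1 + 7*0 = -4

(-7, -4)


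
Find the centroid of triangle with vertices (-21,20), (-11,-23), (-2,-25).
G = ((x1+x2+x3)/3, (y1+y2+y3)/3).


Gx = (-21- 11- 2)/3 = -34/3 = -11.3333
Gy = (20- 23- 25)/3 = -28/3 = -9.3333

G = (-11.3333, -9.3333)


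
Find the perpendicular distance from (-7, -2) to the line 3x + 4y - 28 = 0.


|3*(-7) + 4*(-2) - 28| = |-57| = 57
sqrt(9 + 16) = sqrt(25) = 5.0000
d = 57/sqrt(25) = 11.4000

11.4000


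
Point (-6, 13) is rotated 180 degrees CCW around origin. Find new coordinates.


cos(180) = -1, sin(180) = 0
x' = -6*(-1) - 13*0 = 6
y' = -6*0 + 13*(-1) = -13

(6, -13)


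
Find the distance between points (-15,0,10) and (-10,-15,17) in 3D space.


dx=5, dy=-15, dz=7
d = sqrt(25+225+49) = sqrt(299) = 17.2916

17.2916


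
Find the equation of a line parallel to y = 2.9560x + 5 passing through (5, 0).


Parallel lines have equal slopes.
m2 = 2.9560
b2 = 0 - 2.9560*5 = -14.7800

y = 2.9560x - 14.7800


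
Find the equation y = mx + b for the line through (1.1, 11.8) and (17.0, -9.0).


m = (-20.8)/(15.9) = -1.3082
b = y1 - m*x1 = 11.8 - (-20.8*1.1)/(15.9) = 11.8 + 1.4390 = 13.2390

y = -1.3082x + 13.2390


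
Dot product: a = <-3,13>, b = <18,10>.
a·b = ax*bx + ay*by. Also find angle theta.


a·b = -3*18 + 13*10 = -54 + 130 = 76
|a| = sqrt(9+169) = 13.3417
|b| = sqrt(324+100) = 20.5913
cos(theta) = 76/(sqrt(178)*sqrt(424)) = 76/sqrt(75472) = 0.276644
theta = arccos(76/sqrt(75472)) = 73.9400 degrees

a·b = 76, theta = 73.9400 deg


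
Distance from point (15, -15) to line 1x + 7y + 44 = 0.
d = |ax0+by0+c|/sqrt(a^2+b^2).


|1*15 + 7*(-15) + 44| = |-46| = 46
sqrt(1 + 49) = sqrt(50) = 7.0711
d = 46/sqrt(50) = 6.5054

6.5054


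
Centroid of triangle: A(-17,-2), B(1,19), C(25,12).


Gx = (-17+1+25)/3 = 9/3 = 3.0000
Gy = (-2+19+12)/3 = 29/3 = 9.6667

G = (3.0000, 9.6667)


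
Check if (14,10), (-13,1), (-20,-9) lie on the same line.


14*(1+ 9) - 13*(-9-10) - 20*(10-1)
= 140 + 247 - 180 = 207

No, not collinear (determinant = 207)


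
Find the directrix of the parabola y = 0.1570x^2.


a = 0.1570
1/(4a) = 1.5924
directrix: y = -1.5924 = -1.5924

y = -1.5924


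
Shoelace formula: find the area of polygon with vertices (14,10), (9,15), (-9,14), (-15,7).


sum(xi*y_{i+1}) = 14*15 + 9*14 - 9*7 - 15*10 = 123
sum(yi*x_{i+1}) = 10*9 + 15*(-9) + 14*(-15) + 7*14 = -157
Area = |123 + 157|/2 = 280/2 = 140.0000

140.0000 sq units


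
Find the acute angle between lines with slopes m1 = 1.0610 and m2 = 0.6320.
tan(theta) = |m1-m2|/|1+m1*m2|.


m1-m2 = 0.429
1+m1*m2 = 1.670552
tan(theta) = |0.429/1.670552| = 0.256801
theta = arctan(|0.429/1.670552|) = 14.4024 degrees (acute angle)

14.4024 degrees


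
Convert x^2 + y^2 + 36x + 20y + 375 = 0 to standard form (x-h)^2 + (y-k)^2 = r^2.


h = -D/2 = -36/2 = -18
k = -E/2 = -20/2 = -10
r^2 = h^2 + k^2 - F = 324 + 100 - 375 = 49
r = 7

Center (-18, -10), radius = 7


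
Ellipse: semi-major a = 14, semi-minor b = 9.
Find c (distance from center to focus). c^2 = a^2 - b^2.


c^2 = 14^2 - 9^2 = 196 - 81 = 115
c = sqrt(115) = 10.7238

c = 10.7238


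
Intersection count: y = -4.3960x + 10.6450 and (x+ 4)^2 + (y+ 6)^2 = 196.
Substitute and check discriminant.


Substitute y = -4.3960x + 10.6450: (x+ 4)^2 + (-4.3960x+10.6450+ 6)^2 = 196
Expand to Ax^2 + Bx + C = 0, where b-k = 16.645
A = 1+m^2 = 20.324816
B = 2(m(b-k) - h) = 2(-4.3960*16.645 + 4) = -138.34284
C = h^2 + (b-k)^2 - r^2 = 16 + 277.056025 - 196 = 97.056025
disc = B^2-4AC = 19138.7414 - 7890.5834 = 11248.1580
disc > 0

2 intersection points


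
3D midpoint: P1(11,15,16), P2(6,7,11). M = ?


Mx = (11+6)/2 = 8.5000
My = (15+7)/2 = 11.0000
Mz = (16+11)/2 = 13.5000

M = (8.5000, 11.0000, 13.5000)


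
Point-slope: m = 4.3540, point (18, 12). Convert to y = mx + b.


y - 12 = 4.3540(x - 18)
y = 4.3540x + 12 - 4.3540*18
y = 4.3540x - 66.3720

y = 4.3540x - 66.3720


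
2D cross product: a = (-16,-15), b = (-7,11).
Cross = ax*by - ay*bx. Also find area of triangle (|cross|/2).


cross = -16*11 + 15*(-7) = -176 - 105 = -281
Triangle area = |-281|/2 = 281/2 = 140.5000

cross = -281, triangle area = 140.5000


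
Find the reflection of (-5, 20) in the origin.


Reflection rule for origin: (-x, -y)
(-5, 20) -> (5, -20)

(5, -20)


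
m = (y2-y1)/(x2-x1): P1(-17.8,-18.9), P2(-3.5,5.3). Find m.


dy = 5.3 + 18.9 = 24.2
dx = -3.5 + 17.8 = 14.3
m = 24.2/14.3 = 1.6923

m = 1.6923


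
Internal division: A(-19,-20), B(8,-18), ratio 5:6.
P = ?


Px = (5*8 + 6*(-19))/11 = -74/11 = -6.7273
Py = (5*(-18) + 6*(-20))/11 = -210/11 = -19.0909

P = (-6.7273, -19.0909)


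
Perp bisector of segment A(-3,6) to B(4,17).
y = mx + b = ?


Midpoint = (0.5, 11.5)
Slope of AB = dy/dx = 11/7 = 1.5714
Perp slope = -dx/dy = -7/11 = -0.6364
b = My - (perp slope)*Mx = 11.5 + (7*0.5)/11 = 11.5 + 0.3182 = 11.8182

y = -0.6364x + 11.8182


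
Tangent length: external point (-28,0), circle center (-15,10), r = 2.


d = sqrt((-28+ 15)^2 + (0-10)^2) = sqrt(169+100) = 16.4012
L = sqrt(269.0000 - 4) = sqrt(265.0000) = 16.2788

16.2788


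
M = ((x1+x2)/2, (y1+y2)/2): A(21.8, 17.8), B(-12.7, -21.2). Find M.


Mx = (21.8 - 12.7)/2 = 9.1/2 = 4.5500
My = (17.8 - 21.2)/2 = -3.4/2 = -1.7000

(4.5500, -1.7000)


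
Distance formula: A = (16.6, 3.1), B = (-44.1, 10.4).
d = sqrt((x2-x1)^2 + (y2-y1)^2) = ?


dx = -44.1 - 16.6 = -60.7
dy = 10.4 - 3.1 = 7.3
d = sqrt(3684.49 + 53.29) = sqrt(3737.78) = 61.1374

61.1374


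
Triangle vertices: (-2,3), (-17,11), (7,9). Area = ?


-2*(11-9) = -4
-17*(9-3) = -102
7*(3-11) = -56
sum = -162
Area = |-162|/2 = 81.0000

81.0000 sq units


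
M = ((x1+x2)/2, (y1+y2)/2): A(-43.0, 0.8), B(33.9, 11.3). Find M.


Mx = (-43.0 + 33.9)/2 = -9.1/2 = -4.5500
My = (0.8 + 11.3)/2 = 12.1/2 = 6.0500

(-4.5500, 6.0500)


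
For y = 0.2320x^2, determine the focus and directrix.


a = 0.2320
1/(4a) = 1.0776
Focus = (0, 1.0776)
Directrix: y = -1.0776

Focus = (0, 1.0776), Directrix: y = -1.0776


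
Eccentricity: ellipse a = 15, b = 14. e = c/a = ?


c = sqrt(225-196) = sqrt(29) = 5.3852
e = c/a = sqrt(29)/15 = 0.3590

e = 0.3590


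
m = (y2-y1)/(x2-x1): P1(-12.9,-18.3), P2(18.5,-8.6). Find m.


dy = -8.6 + 18.3 = 9.7
dx = 18.5 + 12.9 = 31.4
m = 9.7/31.4 = 0.3089

m = 0.3089


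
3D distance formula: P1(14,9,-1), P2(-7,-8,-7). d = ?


dx=-21, dy=-17, dz=-6
d = sqrt(441+289+36) = sqrt(766) = 27.6767

27.6767


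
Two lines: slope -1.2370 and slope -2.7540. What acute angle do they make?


m1-m2 = 1.517
1+m1*m2 = 4.406698
tan(theta) = |1.517/4.406698| = 0.344249
theta = arctan(|1.517/4.406698|) = 18.9960 degrees (acute angle)

18.9960 degrees


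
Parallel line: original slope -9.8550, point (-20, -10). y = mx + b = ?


Parallel lines have equal slopes.
m2 = -9.8550
b2 = -10 + 9.8550*(-20) = -207.1000

y = -9.8550x - 207.1000


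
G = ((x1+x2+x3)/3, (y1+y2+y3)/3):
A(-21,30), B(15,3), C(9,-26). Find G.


Gx = (-21+15+9)/3 = 3/3 = 1.0000
Gy = (30+3- 26)/3 = 7/3 = 2.3333

G = (1.0000, 2.3333)


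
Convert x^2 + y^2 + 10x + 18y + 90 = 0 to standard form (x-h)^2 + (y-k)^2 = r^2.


h = -D/2 = -10/2 = -5
k = -E/2 = -18/2 = -9
r^2 = h^2 + k^2 - F = 25 + 81 - 90 = 16
r = 4

Center (-5, -9), radius = 4


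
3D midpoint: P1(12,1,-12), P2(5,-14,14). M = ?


Mx = (12+5)/2 = 8.5000
My = (1- 14)/2 = -6.5000
Mz = (-12+14)/2 = 1.0000

M = (8.5000, -6.5000, 1.0000)


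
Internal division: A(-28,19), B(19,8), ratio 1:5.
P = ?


Px = (1*19 + 5*(-28))/6 = -121/6 = -20.1667
Py = (1*8 + 5*19)/6 = 103/6 = 17.1667

P = (-20.1667, 17.1667)


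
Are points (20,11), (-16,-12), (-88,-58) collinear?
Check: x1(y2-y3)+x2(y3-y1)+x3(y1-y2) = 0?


20*(-12+ 58) - 16*(-58-11) - 88*(11+ 12)
= 920 + 1104 - 2024 = 0

Yes, collinear (determinant = 0)


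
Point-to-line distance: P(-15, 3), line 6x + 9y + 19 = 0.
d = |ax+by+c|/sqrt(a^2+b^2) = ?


|6*(-15) + 9*3 + 19| = |-44| = 44
sqrt(36 + 81) = sqrt(117) = 10.8167
d = 44/sqrt(117) = 4.0678

4.0678


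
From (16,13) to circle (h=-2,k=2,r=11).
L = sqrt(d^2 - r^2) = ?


d = sqrt((16+ 2)^2 + (13-2)^2) = sqrt(324+121) = 21.0950
L = sqrt(445.0000 - 121) = sqrt(324.0000) = 18.0000

18.0000


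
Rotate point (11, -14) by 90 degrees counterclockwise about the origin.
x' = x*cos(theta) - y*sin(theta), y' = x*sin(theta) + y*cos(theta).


cos(90) = 0, sin(90) = 1
x' = 11*0 + 14*1 = 14
y' = 11*1 - 14*0 = 11

(14, 11)


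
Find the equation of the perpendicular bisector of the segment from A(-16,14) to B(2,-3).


Midpoint = (-7, 5.5)
Slope of AB = dy/dx = -17/18 = -0.9444
Perp slope = -dx/dy = 18/17 = 1.0588
b = My - (perp slope)*Mx = 5.5 + (18*(-7))/(-17) = 5.5 + 7.4118 = 12.9118

y = 1.0588x + 12.9118


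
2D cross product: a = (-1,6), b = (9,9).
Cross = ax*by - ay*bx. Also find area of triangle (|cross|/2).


cross = -1*9 - 6*9 = -9 - 54 = -63
Triangle area = |-63|/2 = 63/2 = 31.5000

cross = -63, triangle area = 31.5000


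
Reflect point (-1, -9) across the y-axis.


Reflection rule for y-axis: (-x, y)
(-1, -9) -> (1, -9)

(1, -9)


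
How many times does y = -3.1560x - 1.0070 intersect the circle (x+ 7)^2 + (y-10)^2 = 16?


Substitute y = -3.1560x - 1.0070: (x+ 7)^2 + (-3.1560x- 1.0070-10)^2 = 16
Expand to Ax^2 + Bx + C = 0, where b-k = -11.007
A = 1+m^2 = 10.960336
B = 2(m(b-k) - h) = 2(-3.1560*(-11.007) + 7) = 83.476184
C = h^2 + (b-k)^2 - r^2 = 49 + 121.154049 - 16 = 154.154049
disc = B^2-4AC = 6968.2733 - 6758.3207 = 209.9526
disc > 0

2 intersection points


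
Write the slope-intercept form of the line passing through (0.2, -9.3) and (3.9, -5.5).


m = (3.8)/(3.7) = 1.0270
b = y1 - m*x1 = -9.3 - (3.8*0.2)/(3.7) = -9.3 - 0.2054 = -9.5054

y = 1.0270x - 9.5054


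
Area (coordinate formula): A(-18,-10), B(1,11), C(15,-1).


-18*(11+ 1) = -216
1*(-1+ 10) = 9
15*(-10-11) = -315
sum = -522
Area = |-522|/2 = 261.0000

261.0000 sq units


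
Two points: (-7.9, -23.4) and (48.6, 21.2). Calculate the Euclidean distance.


dx = 48.6 + 7.9 = 56.5
dy = 21.2 + 23.4 = 44.6
d = sqrt(3192.25 + 1989.16) = sqrt(5181.41) = 71.9820

71.9820


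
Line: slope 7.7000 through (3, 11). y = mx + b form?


y - 11 = 7.7000(x - 3)
y = 7.7000x + 11 - 7.7000*3
y = 7.7000x - 12.1000

y = 7.7000x - 12.1000


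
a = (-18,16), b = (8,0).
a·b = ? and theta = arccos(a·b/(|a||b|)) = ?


a·b = -18*8 + 16*0 = -144 + 0 = -144
|a| = sqrt(324+256) = 24.0832
|b| = sqrt(64+0) = 8.0000
cos(theta) = -144/(sqrt(580)*sqrt(64)) = -144/sqrt(37120) = -0.747409
theta = arccos(-144/sqrt(37120)) = 138.3665 degrees

a·b = -144, theta = 138.3665 deg


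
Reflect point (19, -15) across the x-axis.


Reflection rule for x-axis: (x, -y)
(19, -15) -> (19, 15)

(19, 15)


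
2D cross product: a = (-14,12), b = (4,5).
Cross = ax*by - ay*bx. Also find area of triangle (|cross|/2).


cross = -14*5 - 12*4 = -70 - 48 = -118
Triangle area = |-118|/2 = 118/2 = 59.0000

cross = -118, triangle area = 59.0000


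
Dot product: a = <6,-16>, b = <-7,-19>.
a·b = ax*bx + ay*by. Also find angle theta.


a·b = 6*(-7) - 16*(-19) = -42 + 304 = 262
|a| = sqrt(36+256) = 17.0880
|b| = sqrt(49+361) = 20.2485
cos(theta) = 262/(sqrt(292)*sqrt(410)) = 262/sqrt(119720) = 0.757213
theta = arccos(262/sqrt(119720)) = 40.7809 degrees

a·b = 262, theta = 40.7809 deg


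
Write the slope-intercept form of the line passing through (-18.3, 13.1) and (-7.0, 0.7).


m = (-12.4)/(11.3) = -1.0973
b = y1 - m*x1 = 13.1 - (-12.4*(-18.3))/(11.3) = 13.1 - 20.0814 = -6.9814

y = -1.0973x - 6.9814


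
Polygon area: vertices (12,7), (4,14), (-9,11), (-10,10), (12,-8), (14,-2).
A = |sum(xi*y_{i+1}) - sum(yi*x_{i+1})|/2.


sum(xi*y_{i+1}) = 12*14 + 4*11 - 9*10 - 10*(-8) + 12*(-2) + 14*7 = 276
sum(yi*x_{i+1}) = 7*4 + 14*(-9) + 11*(-10) + 10*12 - 8*14 - 2*12 = -224
Area = |276 + 224|/2 = 500/2 = 250.0000

250.0000 sq units


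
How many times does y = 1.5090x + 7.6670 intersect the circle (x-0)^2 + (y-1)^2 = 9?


Substitute y = 1.5090x + 7.6670: (x-0)^2 + (1.5090x+7.6670-1)^2 = 9
Expand to Ax^2 + Bx + C = 0, where b-k = 6.667
A = 1+m^2 = 3.277081
B = 2(m(b-k) - h) = 2(1.5090*6.667 - 0) = 20.121006
C = h^2 + (b-k)^2 - r^2 = 0 + 44.448889 - 9 = 35.448889
disc = B^2-4AC = 404.8549 - 464.6755 = -59.8206
disc < 0

0 intersection points


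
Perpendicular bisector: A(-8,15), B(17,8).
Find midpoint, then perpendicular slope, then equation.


Midpoint = (4.5, 11.5)
Slope of AB = dy/dx = -7/25 = -0.2800
Perp slope = -dx/dy = 25/7 = 3.5714
b = My - (perp slope)*Mx = 11.5 + (25*4.5)/(-7) = 11.5 - 16.0714 = -4.5714

y = 3.5714x - 4.5714


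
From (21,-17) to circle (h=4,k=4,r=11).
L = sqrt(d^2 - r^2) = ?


d = sqrt((21-4)^2 + (-17-4)^2) = sqrt(289+441) = 27.0185
L = sqrt(730.0000 - 121) = sqrt(609.0000) = 24.6779

24.6779


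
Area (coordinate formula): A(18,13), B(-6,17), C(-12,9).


18*(17-9) = 144
-6*(9-13) = 24
-12*(13-17) = 48
sum = 216
Area = |216|/2 = 108.0000

108.0000 sq units


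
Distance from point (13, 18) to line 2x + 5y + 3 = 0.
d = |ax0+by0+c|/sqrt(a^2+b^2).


|2*13 + 5*18 + 3| = |119| = 119
sqrt(4 + 25) = sqrt(29) = 5.3852
d = 119/sqrt(29) = 22.0977

22.0977


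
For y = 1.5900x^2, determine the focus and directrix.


a = 1.5900
1/(4a) = 0.1572
Focus = (0, 0.1572)
Directrix: y = -0.1572

Focus = (0, 0.1572), Directrix: y = -0.1572


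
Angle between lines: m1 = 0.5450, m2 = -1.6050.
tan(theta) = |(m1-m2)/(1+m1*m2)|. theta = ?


m1-m2 = 2.15
1+m1*m2 = 0.125275
tan(theta) = |2.15/0.125275| = 17.162243
theta = arctan(|2.15/0.125275|) = 86.6653 degrees (acute angle)

86.6653 degrees


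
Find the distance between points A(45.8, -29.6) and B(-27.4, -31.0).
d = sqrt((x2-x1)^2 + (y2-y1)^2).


dx = -27.4 - 45.8 = -73.2
dy = -31.0 + 29.6 = -1.4
d = sqrt(5358.24 + 1.96) = sqrt(5360.2) = 73.2134

73.2134


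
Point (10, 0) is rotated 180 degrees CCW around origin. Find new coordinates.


cos(180) = -1, sin(180) = 0
x' = 10*(-1) - 0*0 = -10
y' = 10*0 + 0*(-1) = 0

(-10, 0)


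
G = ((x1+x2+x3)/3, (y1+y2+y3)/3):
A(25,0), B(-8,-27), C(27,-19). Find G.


Gx = (25- 8+27)/3 = 44/3 = 14.6667
Gy = (0- 27- 19)/3 = -46/3 = -15.3333

G = (14.6667, -15.3333)


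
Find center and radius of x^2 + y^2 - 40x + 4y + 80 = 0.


h = -D/2 = 40/2 = 20
k = -E/2 = -4/2 = -2
r^2 = h^2 + k^2 - F = 400 + 4 - 80 = 324
r = 18

Center (20, -2), radius = 18


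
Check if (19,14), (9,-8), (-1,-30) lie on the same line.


19*(-8+ 30) + 9*(-30-14) - 1*(14+ 8)
= 418 - 396 - 22 = 0

Yes, collinear (determinant = 0)


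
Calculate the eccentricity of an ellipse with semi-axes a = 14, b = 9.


c = sqrt(196-81) = sqrt(115) = 10.7238
e = c/a = sqrt(115)/14 = 0.7660

e = 0.7660


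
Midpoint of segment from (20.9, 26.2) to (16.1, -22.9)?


Mx = (20.9 + 16.1)/2 = 37.0/2 = 18.5000
My = (26.2 - 22.9)/2 = 3.3/2 = 1.6500

(18.5000, 1.6500)


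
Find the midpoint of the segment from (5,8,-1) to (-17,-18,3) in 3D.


Mx = (5- 17)/2 = -6.0000
My = (8- 18)/2 = -5.0000
Mz = (-1+3)/2 = 1.0000

M = (-6.0000, -5.0000, 1.0000)


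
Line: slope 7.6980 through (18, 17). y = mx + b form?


y - 17 = 7.6980(x - 18)
y = 7.6980x + 17 - 7.6980*18
y = 7.6980x - 121.5640

y = 7.6980x - 121.5640


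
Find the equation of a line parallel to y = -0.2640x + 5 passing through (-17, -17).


Parallel lines have equal slopes.
m2 = -0.2640
b2 = -17 + 0.2640*(-17) = -21.4880

y = -0.2640x - 21.4880


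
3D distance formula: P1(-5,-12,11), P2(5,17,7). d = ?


dx=10, dy=29, dz=-4
d = sqrt(100+841+16) = sqrt(957) = 30.9354

30.9354


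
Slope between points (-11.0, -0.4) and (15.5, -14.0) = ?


dy = -14.0 + 0.4 = -13.6
dx = 15.5 + 11.0 = 26.5
m = -13.6/26.5 = -0.5132

m = -0.5132


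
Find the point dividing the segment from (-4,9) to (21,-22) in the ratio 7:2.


Px = (7*21 + 2*(-4))/9 = 139/9 = 15.4444
Py = (7*(-22) + 2*9)/9 = -136/9 = -15.1111

P = (15.4444, -15.1111)


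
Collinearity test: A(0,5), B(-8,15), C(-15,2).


0*(15-2) - 8*(2-5) - 15*(5-15)
= 0 + 24 + 150 = 174

No, not collinear (determinant = 174)


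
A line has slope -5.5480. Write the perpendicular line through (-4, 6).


Perpendicular slope = -1/m1 = -1/(-5.5480) = 0.1802
b2 = y0 - m2*x0 = 6 - 4/(-5.5480) = 6 + 0.7210 = 6.7210

y = 0.1802x + 6.7210


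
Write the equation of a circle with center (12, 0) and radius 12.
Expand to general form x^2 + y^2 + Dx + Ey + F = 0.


(x-12)^2 + (y-0)^2 = 12^2
D = -2h = -24, E = -2k = 0
F = h^2+k^2-r^2 = 144+0-144 = 0

x^2 + y^2 - 24x = 0


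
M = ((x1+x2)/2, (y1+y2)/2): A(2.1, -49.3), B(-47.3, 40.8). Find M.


Mx = (2.1 - 47.3)/2 = -45.2/2 = -22.6000
My = (-49.3 + 40.8)/2 = -8.5/2 = -4.2500

(-22.6000, -4.2500)


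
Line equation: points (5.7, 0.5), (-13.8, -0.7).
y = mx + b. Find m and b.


m = (-1.2)/(-19.5) = 0.0615
b = y1 - m*x1 = 0.5 - (-1.2*5.7)/(-19.5) = 0.5 - 0.3508 = 0.1492

y = 0.0615x + 0.1492


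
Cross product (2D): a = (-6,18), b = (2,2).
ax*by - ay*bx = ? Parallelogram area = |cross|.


cross = -6*2 - 18*2 = -12 - 36 = -48
Parallelogram area = |-48| = 48

cross = -48, parallelogram area = 48


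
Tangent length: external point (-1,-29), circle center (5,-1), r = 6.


d = sqrt((-1-5)^2 + (-29+ 1)^2) = sqrt(36+784) = 28.6356
L = sqrt(820.0000 - 36) = sqrt(784.0000) = 28.0000

28.0000


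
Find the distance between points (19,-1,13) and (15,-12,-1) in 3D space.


dx=-4, dy=-11, dz=-14
d = sqrt(16+121+196) = sqrt(333) = 18.2483

18.2483


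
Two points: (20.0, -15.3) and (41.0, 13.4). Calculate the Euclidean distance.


dx = 41.0 - 20.0 = 21.0
dy = 13.4 + 15.3 = 28.7
d = sqrt(441.0 + 823.69) = sqrt(1264.69) = 35.5625

35.5625


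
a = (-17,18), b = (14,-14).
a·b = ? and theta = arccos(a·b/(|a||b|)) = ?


a·b = -17*14 + 18*(-14) = -238 - 252 = -490
|a| = sqrt(289+324) = 24.7588
|b| = sqrt(196+196) = 19.7990
cos(theta) = -490/(sqrt(613)*sqrt(392)) = -490/sqrt(240296) = -0.999592
theta = arccos(-490/sqrt(240296)) = 178.3634 degrees

a·b = -490, theta = 178.3634 deg


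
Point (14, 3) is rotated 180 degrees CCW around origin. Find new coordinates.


cos(180) = -1, sin(180) = 0
x' = 14*(-1) - 3*0 = -14
y' = 14*0 + 3*(-1) = -3

(-14, -3)


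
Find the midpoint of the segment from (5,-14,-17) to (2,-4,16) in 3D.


Mx = (5+2)/2 = 3.5000
My = (-14- 4)/2 = -9.0000
Mz = (-17+16)/2 = -0.5000

M = (3.5000, -9.0000, -0.5000)


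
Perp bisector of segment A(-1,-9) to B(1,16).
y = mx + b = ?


Midpoint = (0, 3.5)
Slope of AB = dy/dx = 25/2 = 12.5000
Perp slope = -dx/dy = -2/25 = -0.0800
b = My - (perp slope)*Mx = 3.5 + (2*0)/25 = 3.5 + 0 = 3.5000

y = -0.0800x + 3.5000


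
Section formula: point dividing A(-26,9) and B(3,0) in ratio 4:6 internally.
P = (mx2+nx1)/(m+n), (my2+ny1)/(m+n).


Px = (4*3 + 6*(-26))/10 = -144/10 = -14.4000
Py = (4*0 + 6*9)/10 = 54/10 = 5.4000

P = (-14.4000, 5.4000)


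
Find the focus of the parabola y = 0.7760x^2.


a = 0.7760
4a = 3.1040
focus = (0, 1/3.1040) = (0, 0.3222)

Focus = (0, 0.3222)


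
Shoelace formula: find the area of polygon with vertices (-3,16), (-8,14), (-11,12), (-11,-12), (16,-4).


sum(xi*y_{i+1}) = -3*14 - 8*12 - 11*(-12) - 11*(-4) + 16*16 = 294
sum(yi*x_{i+1}) = 16*(-8) + 14*(-11) + 12*(-11) - 12*16 - 4*(-3) = -594
Area = |294 + 594|/2 = 888/2 = 444.0000

444.0000 sq units


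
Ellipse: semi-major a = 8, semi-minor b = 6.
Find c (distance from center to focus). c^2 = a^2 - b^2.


c^2 = 8^2 - 6^2 = 64 - 36 = 28
c = sqrt(28) = 5.2915

c = 5.2915


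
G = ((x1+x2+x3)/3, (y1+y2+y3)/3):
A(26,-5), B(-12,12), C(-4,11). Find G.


Gx = (26- 12- 4)/3 = 10/3 = 3.3333
Gy = (-5+12+11)/3 = 18/3 = 6.0000

G = (3.3333, 6.0000)


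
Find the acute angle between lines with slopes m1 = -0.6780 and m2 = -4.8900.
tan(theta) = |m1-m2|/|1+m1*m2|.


m1-m2 = 4.212
1+m1*m2 = 4.31542
tan(theta) = |4.212/4.31542| = 0.976035
theta = arctan(|4.212/4.31542|) = 44.3052 degrees (acute angle)

44.3052 degrees


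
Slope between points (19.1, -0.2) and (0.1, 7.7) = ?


dy = 7.7 + 0.2 = 7.9
dx = 0.1 - 19.1 = -19.0
m = 7.9/(-19.0) = -0.4158

m = -0.4158


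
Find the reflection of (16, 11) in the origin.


Reflection rule for origin: (-x, -y)
(16, 11) -> (-16, -11)

(-16, -11)


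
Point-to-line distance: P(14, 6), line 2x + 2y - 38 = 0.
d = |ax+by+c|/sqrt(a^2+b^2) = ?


|2*14 + 2*6 - 38| = |2| = 2
sqrt(4 + 4) = sqrt(8) = 2.8284
d = 2/sqrt(8) = 0.7071

0.7071


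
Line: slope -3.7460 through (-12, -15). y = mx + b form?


y + 15 = -3.7460(x + 12)
y = -3.7460x - 15 + 3.7460*(-12)
y = -3.7460x - 59.9520

y = -3.7460x - 59.9520


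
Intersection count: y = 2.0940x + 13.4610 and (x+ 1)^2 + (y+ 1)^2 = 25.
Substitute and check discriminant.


Substitute y = 2.0940x + 13.4610: (x+ 1)^2 + (2.0940x+13.4610+ 1)^2 = 25
Expand to Ax^2 + Bx + C = 0, where b-k = 14.461
A = 1+m^2 = 5.384836
B = 2(m(b-k) - h) = 2(2.0940*14.461 + 1) = 62.562668
C = h^2 + (b-k)^2 - r^2 = 1 + 209.120521 - 25 = 185.120521
disc = B^2-4AC = 3914.0874 - 3987.3746 = -73.2872
disc < 0

0 intersection points


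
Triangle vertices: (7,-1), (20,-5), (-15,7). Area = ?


7*(-5-7) = -84
20*(7+ 1) = 160
-15*(-1+ 5) = -60
sum = 16
Area = |16|/2 = 8.0000

8.0000 sq units


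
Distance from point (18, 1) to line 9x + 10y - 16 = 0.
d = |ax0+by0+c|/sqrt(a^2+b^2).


|9*18 + 10*1 - 16| = |156| = 156
sqrt(81 + 100) = sqrt(181) = 13.4536
d = 156/sqrt(181) = 11.5954

11.5954


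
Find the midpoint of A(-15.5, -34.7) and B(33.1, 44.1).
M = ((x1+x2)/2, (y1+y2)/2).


Mx = (-15.5 + 33.1)/2 = 17.6/2 = 8.8000
My = (-34.7 + 44.1)/2 = 9.4/2 = 4.7000

(8.8000, 4.7000)


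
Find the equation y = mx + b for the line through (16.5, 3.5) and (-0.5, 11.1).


m = (7.6)/(-17.0) = -0.4471
b = y1 - m*x1 = 3.5 - (7.6*16.5)/(-17.0) = 3.5 + 7.3765 = 10.8765

y = -0.4471x + 10.8765


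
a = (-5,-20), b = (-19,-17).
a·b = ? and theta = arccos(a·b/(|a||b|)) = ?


a·b = -5*(-19) - 20*(-17) = 95 + 340 = 435
|a| = sqrt(25+400) = 20.6155
|b| = sqrt(361+289) = 25.4951
cos(theta) = 435/(sqrt(425)*sqrt(650)) = 435/sqrt(276250) = 0.827634
theta = arccos(435/sqrt(276250)) = 34.1436 degrees

a·b = 435, theta = 34.1436 deg


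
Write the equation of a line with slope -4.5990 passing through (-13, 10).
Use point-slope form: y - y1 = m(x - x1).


y - 10 = -4.5990(x + 13)
y = -4.5990x + 10 + 4.5990*(-13)
y = -4.5990x - 49.7870

y = -4.5990x - 49.7870


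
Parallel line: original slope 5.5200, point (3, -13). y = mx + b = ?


Parallel lines have equal slopes.
m2 = 5.5200
b2 = -13 - 5.5200*3 = -29.5600

y = 5.5200x - 29.5600


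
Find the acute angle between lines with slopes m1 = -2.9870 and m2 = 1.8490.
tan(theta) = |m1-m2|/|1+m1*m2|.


m1-m2 = -4.836
1+m1*m2 = -4.522963
tan(theta) = |-4.836/(-4.522963)| = 1.069211
theta = arctan(|-4.836/(-4.522963)|) = 46.9157 degrees (acute angle)

46.9157 degrees


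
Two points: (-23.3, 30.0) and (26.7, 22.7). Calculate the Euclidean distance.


dx = 26.7 + 23.3 = 50.0
dy = 22.7 - 30.0 = -7.3
d = sqrt(2500.0 + 53.29) = sqrt(2553.29) = 50.5301

50.5301


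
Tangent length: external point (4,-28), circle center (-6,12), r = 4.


d = sqrt((4+ 6)^2 + (-28-12)^2) = sqrt(100+1600) = 41.2311
L = sqrt(1700.0000 - 16) = sqrt(1684.0000) = 41.0366

41.0366


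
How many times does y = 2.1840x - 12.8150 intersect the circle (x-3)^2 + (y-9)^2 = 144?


Substitute y = 2.1840x - 12.8150: (x-3)^2 + (2.1840x- 12.8150-9)^2 = 144
Expand to Ax^2 + Bx + C = 0, where b-k = -21.815
A = 1+m^2 = 5.769856
B = 2(m(b-k) - h) = 2(2.1840*(-21.815) - 3) = -101.28792
C = h^2 + (b-k)^2 - r^2 = 9 + 475.894225 - 144 = 340.894225
disc = B^2-4AC = 10259.2427 - 7867.6424 = 2391.6003
disc > 0

2 intersection points


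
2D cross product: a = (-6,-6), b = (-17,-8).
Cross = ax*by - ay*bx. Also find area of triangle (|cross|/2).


cross = -6*(-8) + 6*(-17) = 48 - 102 = -54
Triangle area = |-54|/2 = 54/2 = 27.0000

cross = -54, triangle area = 27.0000


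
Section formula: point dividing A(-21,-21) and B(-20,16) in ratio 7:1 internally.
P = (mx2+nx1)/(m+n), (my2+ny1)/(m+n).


Px = (7*(-20) + 1*(-21))/8 = -161/8 = -20.1250
Py = (7*16 + 1*(-21))/8 = 91/8 = 11.3750

P = (-20.1250, 11.3750)


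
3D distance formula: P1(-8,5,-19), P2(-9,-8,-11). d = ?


dx=-1, dy=-13, dz=8
d = sqrt(1+169+64) = sqrt(234) = 15.2971

15.2971


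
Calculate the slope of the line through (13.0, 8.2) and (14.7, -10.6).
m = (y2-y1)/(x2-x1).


dy = -10.6 - 8.2 = -18.8
dx = 14.7 - 13.0 = 1.7
m = -18.8/1.7 = -11.0588

m = -11.0588


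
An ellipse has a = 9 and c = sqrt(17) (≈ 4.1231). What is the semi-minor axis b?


b^2 = 9^2 - (sqrt(17))^2 = 81 - 17 = 64
b = sqrt(64) = 8

b = 8


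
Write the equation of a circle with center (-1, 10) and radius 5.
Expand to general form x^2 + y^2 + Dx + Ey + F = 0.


(x+ 1)^2 + (y-10)^2 = 5^2
D = -2h = 2, E = -2k = -20
F = h^2+k^2-r^2 = 1+100-25 = 76

x^2 + y^2 + 2x - 20y + 76 = 0


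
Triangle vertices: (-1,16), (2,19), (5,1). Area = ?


-1*(19-1) = -18
2*(1-16) = -30
5*(16-19) = -15
sum = -63
Area = |-63|/2 = 31.5000

31.5000 sq units


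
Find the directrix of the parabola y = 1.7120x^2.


a = 1.7120
1/(4a) = 0.1460
directrix: y = -0.1460 = -0.1460

y = -0.1460


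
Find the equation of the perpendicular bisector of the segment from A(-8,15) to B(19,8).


Midpoint = (5.5, 11.5)
Slope of AB = dy/dx = -7/27 = -0.2593
Perp slope = -dx/dy = 27/7 = 3.8571
b = My - (perp slope)*Mx = 11.5 + (27*5.5)/(-7) = 11.5 - 21.2143 = -9.7143

y = 3.8571x - 9.7143


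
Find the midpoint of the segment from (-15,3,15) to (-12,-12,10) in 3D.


Mx = (-15- 12)/2 = -13.5000
My = (3- 12)/2 = -4.5000
Mz = (15+10)/2 = 12.5000

M = (-13.5000, -4.5000, 12.5000)


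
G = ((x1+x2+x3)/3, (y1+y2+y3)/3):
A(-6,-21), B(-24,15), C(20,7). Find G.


Gx = (-6- 24+20)/3 = -10/3 = -3.3333
Gy = (-21+15+7)/3 = 1/3 = 0.3333

G = (-3.3333, 0.3333)


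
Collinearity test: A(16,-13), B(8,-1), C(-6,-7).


16*(-1+ 7) + 8*(-7+ 13) - 6*(-13+ 1)
= 96 + 48 + 72 = 216

No, not collinear (determinant = 216)


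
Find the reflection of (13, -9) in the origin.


Reflection rule for origin: (-x, -y)
(13, -9) -> (-13, 9)

(-13, 9)


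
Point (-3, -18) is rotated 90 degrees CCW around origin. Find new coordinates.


cos(90) = 0, sin(90) = 1
x' = -3*0 + 18*1 = 18
y' = -3*1 - 18*0 = -3

(18, -3)


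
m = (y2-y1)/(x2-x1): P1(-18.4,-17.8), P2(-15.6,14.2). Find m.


dy = 14.2 + 17.8 = 32.0
dx = -15.6 + 18.4 = 2.8
m = 32.0/2.8 = 11.4286

m = 11.4286


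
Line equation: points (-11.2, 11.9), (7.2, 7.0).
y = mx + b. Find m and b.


m = (-4.9)/(18.4) = -0.2663
b = y1 - m*x1 = 11.9 - (-4.9*(-11.2))/(18.4) = 11.9 - 2.9826 = 8.9174

y = -0.2663x + 8.9174


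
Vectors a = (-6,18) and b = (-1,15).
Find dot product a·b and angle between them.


a·b = -6*(-1) + 18*15 = 6 + 270 = 276
|a| = sqrt(36+324) = 18.9737
|b| = sqrt(1+225) = 15.0333
cos(theta) = 276/(sqrt(360)*sqrt(226)) = 276/sqrt(81360) = 0.967617
theta = arccos(276/sqrt(81360)) = 14.6209 degrees

a·b = 276, theta = 14.6209 deg


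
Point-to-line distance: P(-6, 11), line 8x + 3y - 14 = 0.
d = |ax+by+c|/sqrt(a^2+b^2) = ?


|8*(-6) + 3*11 - 14| = |-29| = 29
sqrt(64 + 9) = sqrt(73) = 8.5440
d = 29/sqrt(73) = 3.3942

3.3942


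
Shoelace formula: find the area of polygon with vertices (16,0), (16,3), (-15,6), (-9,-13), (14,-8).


sum(xi*y_{i+1}) = 16*3 + 16*6 - 15*(-13) - 9*(-8) + 14*0 = 411
sum(yi*x_{i+1}) = 0*16 + 3*(-15) + 6*(-9) - 13*14 - 8*16 = -409
Area = |411 + 409|/2 = 820/2 = 410.0000

410.0000 sq units


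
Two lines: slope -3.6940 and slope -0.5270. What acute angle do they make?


m1-m2 = -3.167
1+m1*m2 = 2.946738
tan(theta) = |-3.167/2.946738| = 1.074748
theta = arctan(|-3.167/2.946738|) = 47.0633 degrees (acute angle)

47.0633 degrees


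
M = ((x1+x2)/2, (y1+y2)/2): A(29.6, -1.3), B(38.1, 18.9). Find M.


Mx = (29.6 + 38.1)/2 = 67.7/2 = 33.8500
My = (-1.3 + 18.9)/2 = 17.6/2 = 8.8000

(33.8500, 8.8000)


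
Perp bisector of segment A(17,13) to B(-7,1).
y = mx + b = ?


Midpoint = (5, 7)
Slope of AB = dy/dx = -12/(-24) = 0.5000
Perp slope = -dx/dy = -24/12 = -2.0000
b = My - (perp slope)*Mx = 7 + (-24*5)/(-12) = 7 + 10.0000 = 17.0000

y = -2.0000x + 17.0000


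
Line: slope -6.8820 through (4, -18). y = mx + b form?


y + 18 = -6.8820(x - 4)
y = -6.8820x - 18 + 6.8820*4
y = -6.8820x + 9.5280

y = -6.8820x + 9.5280


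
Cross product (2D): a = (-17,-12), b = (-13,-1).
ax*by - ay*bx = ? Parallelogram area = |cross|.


cross = -17*(-1) + 12*(-13) = 17 - 156 = -139
Parallelogram area = |-139| = 139

cross = -139, parallelogram area = 139


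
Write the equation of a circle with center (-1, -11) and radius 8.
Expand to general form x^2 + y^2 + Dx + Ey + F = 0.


(x+ 1)^2 + (y+ 11)^2 = 8^2
D = -2h = 2, E = -2k = 22
F = h^2+k^2-r^2 = 1+121-64 = 58

x^2 + y^2 + 2x + 22y + 58 = 0


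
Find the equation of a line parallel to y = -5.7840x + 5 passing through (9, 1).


Parallel lines have equal slopes.
m2 = -5.7840
b2 = 1 + 5.7840*9 = 53.0560

y = -5.7840x + 53.0560


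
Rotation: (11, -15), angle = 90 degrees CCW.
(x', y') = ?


cos(90) = 0, sin(90) = 1
x' = 11*0 + 15*1 = 15
y' = 11*1 - 15*0 = 11

(15, 11)


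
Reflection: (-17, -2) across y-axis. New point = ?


Reflection rule for y-axis: (-x, y)
(-17, -2) -> (17, -2)

(17, -2)


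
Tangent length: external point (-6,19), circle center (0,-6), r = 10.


d = sqrt((-6-0)^2 + (19+ 6)^2) = sqrt(36+625) = 25.7099
L = sqrt(661.0000 - 100) = sqrt(561.0000) = 23.6854

23.6854


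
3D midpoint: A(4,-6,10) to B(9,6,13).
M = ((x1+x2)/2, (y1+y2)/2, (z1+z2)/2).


Mx = (4+9)/2 = 6.5000
My = (-6+6)/2 = 0
Mz = (10+13)/2 = 11.5000

M = (6.5000, 0, 11.5000)


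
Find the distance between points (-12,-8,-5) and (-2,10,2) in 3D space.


dx=10, dy=18, dz=7
d = sqrt(100+324+49) = sqrt(473) = 21.7486

21.7486


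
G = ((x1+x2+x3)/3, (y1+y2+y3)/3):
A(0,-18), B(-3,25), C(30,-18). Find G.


Gx = (0- 3+30)/3 = 27/3 = 9.0000
Gy = (-18+25- 18)/3 = -11/3 = -3.6667

G = (9.0000, -3.6667)


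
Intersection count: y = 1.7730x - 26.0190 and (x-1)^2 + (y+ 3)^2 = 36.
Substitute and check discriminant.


Substitute y = 1.7730x - 26.0190: (x-1)^2 + (1.7730x- 26.0190+ 3)^2 = 36
Expand to Ax^2 + Bx + C = 0, where b-k = -23.019
A = 1+m^2 = 4.143529
B = 2(m(b-k) - h) = 2(1.7730*(-23.019) - 1) = -83.625374
C = h^2 + (b-k)^2 - r^2 = 1 + 529.874361 - 36 = 494.874361
disc = B^2-4AC = 6993.2032 - 8202.1051 = -1208.9019
disc < 0

0 intersection points


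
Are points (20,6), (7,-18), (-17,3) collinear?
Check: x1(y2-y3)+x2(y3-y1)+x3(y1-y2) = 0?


20*(-18-3) + 7*(3-6) - 17*(6+ 18)
= -420 - 21 - 408 = -849

No, not collinear (determinant = -849)


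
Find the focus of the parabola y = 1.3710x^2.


a = 1.3710
4a = 5.4840
focus = (0, 1/5.4840) = (0, 0.1823)

Focus = (0, 0.1823)


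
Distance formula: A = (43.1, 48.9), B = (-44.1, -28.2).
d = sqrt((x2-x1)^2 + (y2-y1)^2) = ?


dx = -44.1 - 43.1 = -87.2
dy = -28.2 - 48.9 = -77.1
d = sqrt(7603.84 + 5944.41) = sqrt(13548.25) = 116.3970

116.3970


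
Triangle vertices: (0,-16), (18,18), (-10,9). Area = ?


0*(18-9) = 0
18*(9+ 16) = 450
-10*(-16-18) = 340
sum = 790
Area = |790|/2 = 395.0000

395.0000 sq units


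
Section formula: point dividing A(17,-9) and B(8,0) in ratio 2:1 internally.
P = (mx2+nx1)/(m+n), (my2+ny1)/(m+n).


Px = (2*8 + 1*17)/3 = 33/3 = 11.0000
Py = (2*0 + 1*(-9))/3 = -9/3 = -3.0000

P = (11.0000, -3.0000)


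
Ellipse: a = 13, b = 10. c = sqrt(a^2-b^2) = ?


c^2 = 13^2 - 10^2 = 169 - 100 = 69
c = sqrt(69) = 8.3066

c = 8.3066


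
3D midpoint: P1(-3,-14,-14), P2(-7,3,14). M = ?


Mx = (-3- 7)/2 = -5.0000
My = (-14+3)/2 = -5.5000
Mz = (-14+14)/2 = 0

M = (-5.0000, -5.5000, 0)


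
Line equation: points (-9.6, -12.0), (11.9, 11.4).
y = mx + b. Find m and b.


m = (23.4)/(21.5) = 1.0884
b = y1 - m*x1 = -12.0 - (23.4*(-9.6))/(21.5) = -12.0 + 10.4484 = -1.5516

y = 1.0884x - 1.5516


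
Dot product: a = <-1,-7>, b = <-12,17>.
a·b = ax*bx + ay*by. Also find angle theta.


a·b = -1*(-12) - 7*17 = 12 - 119 = -107
|a| = sqrt(1+49) = 7.0711
|b| = sqrt(144+289) = 20.8087
cos(theta) = -107/(sqrt(50)*sqrt(433)) = -107/sqrt(21650) = -0.727202
theta = arccos(-107/sqrt(21650)) = 136.6523 degrees

a·b = -107, theta = 136.6523 deg


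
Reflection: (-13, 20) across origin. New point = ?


Reflection rule for origin: (-x, -y)
(-13, 20) -> (13, -20)

(13, -20)


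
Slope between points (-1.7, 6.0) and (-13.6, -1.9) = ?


dy = -1.9 - 6.0 = -7.9
dx = -13.6 + 1.7 = -11.9
m = -7.9/(-11.9) = 0.6639

m = 0.6639


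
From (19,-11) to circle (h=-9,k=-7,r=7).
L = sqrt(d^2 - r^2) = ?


d = sqrt((19+ 9)^2 + (-11+ 7)^2) = sqrt(784+16) = 28.2843
L = sqrt(800.0000 - 49) = sqrt(751.0000) = 27.4044

27.4044


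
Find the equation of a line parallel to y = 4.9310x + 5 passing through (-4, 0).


Parallel lines have equal slopes.
m2 = 4.9310
b2 = 0 - 4.9310*(-4) = 19.7240

y = 4.9310x + 19.7240


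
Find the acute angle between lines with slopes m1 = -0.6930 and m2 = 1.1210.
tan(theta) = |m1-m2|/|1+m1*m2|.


m1-m2 = -1.814
1+m1*m2 = 0.223147
tan(theta) = |-1.814/0.223147| = 8.129170
theta = arctan(|-1.814/0.223147|) = 82.9871 degrees (acute angle)

82.9871 degrees


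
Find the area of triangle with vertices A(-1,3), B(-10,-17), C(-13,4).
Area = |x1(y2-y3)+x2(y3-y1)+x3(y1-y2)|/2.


-1*(-17-4) = 21
-10*(4-3) = -10
-13*(3+ 17) = -260
sum = -249
Area = |-249|/2 = 124.5000

124.5000 sq units


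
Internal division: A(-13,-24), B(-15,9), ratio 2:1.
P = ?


Px = (2*(-15) + 1*(-13))/3 = -43/3 = -14.3333
Py = (2*9 + 1*(-24))/3 = -6/3 = -2.0000

P = (-14.3333, -2.0000)


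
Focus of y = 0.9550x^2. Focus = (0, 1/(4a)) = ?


a = 0.9550
4a = 3.8200
focus = (0, 1/3.8200) = (0, 0.2618)

Focus = (0, 0.2618)


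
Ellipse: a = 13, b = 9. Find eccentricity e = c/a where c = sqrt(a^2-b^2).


c = sqrt(169-81) = sqrt(88) = 9.3808
e = c/a = sqrt(88)/13 = 0.7216

e = 0.7216


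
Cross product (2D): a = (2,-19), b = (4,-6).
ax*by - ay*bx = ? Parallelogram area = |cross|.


cross = 2*(-6) + 19*4 = -12 + 76 = 64
Parallelogram area = |64| = 64

cross = 64, parallelogram area = 64


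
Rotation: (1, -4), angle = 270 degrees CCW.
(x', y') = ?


cos(270) = 0, sin(270) = -1
x' = 1*0 + 4*(-1) = -4
y' = 1*(-1) - 4*0 = -1

(-4, -1)


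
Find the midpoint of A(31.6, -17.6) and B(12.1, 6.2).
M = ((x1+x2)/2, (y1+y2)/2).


Mx = (31.6 + 12.1)/2 = 43.7/2 = 21.8500
My = (-17.6 + 6.2)/2 = -11.4/2 = -5.7000

(21.8500, -5.7000)


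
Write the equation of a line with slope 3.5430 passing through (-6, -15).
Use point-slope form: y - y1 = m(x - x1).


y + 15 = 3.5430(x + 6)
y = 3.5430x - 15 - 3.5430*(-6)
y = 3.5430x + 6.2580

y = 3.5430x + 6.2580


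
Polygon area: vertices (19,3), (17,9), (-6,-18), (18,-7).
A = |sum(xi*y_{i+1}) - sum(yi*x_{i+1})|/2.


sum(xi*y_{i+1}) = 19*9 + 17*(-18) - 6*(-7) + 18*3 = -39
sum(yi*x_{i+1}) = 3*17 + 9*(-6) - 18*18 - 7*19 = -460
Area = |-39 + 460|/2 = 421/2 = 210.5000

210.5000 sq units


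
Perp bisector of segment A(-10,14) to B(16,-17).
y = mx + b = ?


Midpoint = (3, -1.5)
Slope of AB = dy/dx = -31/26 = -1.1923
Perp slope = -dx/dy = 26/31 = 0.8387
b = My - (perp slope)*Mx = -1.5 + (26*3)/(-31) = -1.5 - 2.5161 = -4.0161

y = 0.8387x - 4.0161


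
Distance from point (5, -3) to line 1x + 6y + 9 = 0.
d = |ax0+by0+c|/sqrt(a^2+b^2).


|1*5 + 6*(-3) + 9| = |-4| = 4
sqrt(1 + 36) = sqrt(37) = 6.0828
d = 4/sqrt(37) = 0.6576

0.6576


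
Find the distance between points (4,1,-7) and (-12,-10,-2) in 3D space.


dx=-16, dy=-11, dz=5
d = sqrt(256+121+25) = sqrt(402) = 20.0499

20.0499


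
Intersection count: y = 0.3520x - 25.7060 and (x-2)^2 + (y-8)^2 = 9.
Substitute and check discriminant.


Substitute y = 0.3520x - 25.7060: (x-2)^2 + (0.3520x- 25.7060-8)^2 = 9
Expand to Ax^2 + Bx + C = 0, where b-k = -33.706
A = 1+m^2 = 1.123904
B = 2(m(b-k) - h) = 2(0.3520*(-33.706) - 2) = -27.729024
C = h^2 + (b-k)^2 - r^2 = 4 + 1136.094436 - 9 = 1131.094436
disc = B^2-4AC = 768.8988 - 5084.9662 = -4316.0674
disc < 0

0 intersection points


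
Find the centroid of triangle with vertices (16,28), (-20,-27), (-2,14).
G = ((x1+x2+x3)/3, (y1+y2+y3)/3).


Gx = (16- 20- 2)/3 = -6/3 = -2.0000
Gy = (28- 27+14)/3 = 15/3 = 5.0000

G = (-2.0000, 5.0000)


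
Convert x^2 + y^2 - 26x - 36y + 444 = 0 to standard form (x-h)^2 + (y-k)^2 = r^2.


h = -D/2 = 26/2 = 13
k = -E/2 = 36/2 = 18
r^2 = h^2 + k^2 - F = 169 + 324 - 444 = 49
r = 7

Center (13, 18), radius = 7


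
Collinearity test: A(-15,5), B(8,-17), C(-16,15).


-15*(-17-15) + 8*(15-5) - 16*(5+ 17)
= 480 + 80 - 352 = 208

No, not collinear (determinant = 208)


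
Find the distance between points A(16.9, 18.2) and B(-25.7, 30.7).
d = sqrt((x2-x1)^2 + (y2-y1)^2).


dx = -25.7 - 16.9 = -42.6
dy = 30.7 - 18.2 = 12.5
d = sqrt(1814.76 + 156.25) = sqrt(1971.01) = 44.3961

44.3961


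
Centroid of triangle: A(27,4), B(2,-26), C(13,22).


Gx = (27+2+13)/3 = 42/3 = 14.0000
Gy = (4- 26+22)/3 = 0/3 = 0

G = (14.0000, 0)


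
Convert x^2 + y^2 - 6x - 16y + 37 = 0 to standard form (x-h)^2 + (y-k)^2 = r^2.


h = -D/2 = 6/2 = 3
k = -E/2 = 16/2 = 8
r^2 = h^2 + k^2 - F = 9 + 64 - 37 = 36
r = 6

Center (3, 8), radius = 6
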